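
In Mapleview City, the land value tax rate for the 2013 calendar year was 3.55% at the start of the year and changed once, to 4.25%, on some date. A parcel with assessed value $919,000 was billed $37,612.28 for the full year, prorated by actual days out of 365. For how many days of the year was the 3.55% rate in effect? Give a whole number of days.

Let d = days at the first rate; then 365 − d days at the second rate.
$919,000 × [3.55%·d + 4.25%·(365−d)] / 365 = $37,612.28
Solving gives d = 82, so the new rate took effect on March 24, 2013.

82 days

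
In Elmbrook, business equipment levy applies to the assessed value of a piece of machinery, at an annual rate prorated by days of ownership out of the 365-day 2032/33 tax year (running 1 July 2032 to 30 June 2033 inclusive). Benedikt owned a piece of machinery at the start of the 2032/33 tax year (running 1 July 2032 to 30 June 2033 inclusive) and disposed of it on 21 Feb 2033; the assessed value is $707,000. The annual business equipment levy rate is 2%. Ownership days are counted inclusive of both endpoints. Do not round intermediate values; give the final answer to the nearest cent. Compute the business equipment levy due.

Days held (1 Jul 2032 – 21 Feb 2033): 236 out of 365
Tax = $707,000 × 2% × 236/365 = $9,142.5753

$9,142.58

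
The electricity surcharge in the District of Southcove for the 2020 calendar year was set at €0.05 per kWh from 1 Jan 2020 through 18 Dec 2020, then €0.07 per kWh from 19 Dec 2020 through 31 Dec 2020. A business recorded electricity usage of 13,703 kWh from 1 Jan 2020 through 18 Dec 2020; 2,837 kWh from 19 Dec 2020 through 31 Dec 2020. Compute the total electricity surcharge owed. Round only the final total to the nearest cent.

€883.74

1 Jan – 18 Dec 2020: 13,703 kWh at €0.05/kWh → €685.15
19 Dec – 31 Dec 2020: 2,837 kWh at €0.07/kWh → €198.59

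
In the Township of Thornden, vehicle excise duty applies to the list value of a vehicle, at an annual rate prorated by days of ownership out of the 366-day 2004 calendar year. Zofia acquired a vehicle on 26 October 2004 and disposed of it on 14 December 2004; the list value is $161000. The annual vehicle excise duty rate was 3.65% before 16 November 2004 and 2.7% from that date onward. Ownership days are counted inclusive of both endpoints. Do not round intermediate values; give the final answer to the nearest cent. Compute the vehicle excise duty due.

$681.61

26 October – 15 November 2004: 21 days at 3.65% → $161000 × 3.65% × 21/366 = $337.1762
16 November – 14 December 2004: 29 days at 2.7% → $161000 × 2.7% × 29/366 = $344.4344
Total = $681.6107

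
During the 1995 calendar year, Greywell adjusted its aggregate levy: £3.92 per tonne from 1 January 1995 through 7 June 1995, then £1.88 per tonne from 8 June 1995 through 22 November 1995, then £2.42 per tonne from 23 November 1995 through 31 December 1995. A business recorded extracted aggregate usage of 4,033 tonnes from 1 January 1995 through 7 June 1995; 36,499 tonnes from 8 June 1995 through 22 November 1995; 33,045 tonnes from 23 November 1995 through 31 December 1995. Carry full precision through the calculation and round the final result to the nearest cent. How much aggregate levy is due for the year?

£164396.38

1 January – 7 June 1995: 4,033 tonnes at £3.92/tonne → £15809.36
8 June – 22 November 1995: 36,499 tonnes at £1.88/tonne → £68618.12
23 November – 31 December 1995: 33,045 tonnes at £2.42/tonne → £79968.90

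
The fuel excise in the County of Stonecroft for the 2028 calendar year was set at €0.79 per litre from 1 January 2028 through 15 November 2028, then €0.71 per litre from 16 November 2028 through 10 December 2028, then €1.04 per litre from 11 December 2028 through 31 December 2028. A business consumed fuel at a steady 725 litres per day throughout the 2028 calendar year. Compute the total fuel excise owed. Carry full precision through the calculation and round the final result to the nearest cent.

1 January – 15 November 2028: 320 days × 725 litres/day = 232,000 litres at €0.79/litre → €183,280.00
16 November – 10 December 2028: 25 days × 725 litres/day = 18,125 litres at €0.71/litre → €12,868.75
11 December – 31 December 2028: 21 days × 725 litres/day = 15,225 litres at €1.04/litre → €15,834.00

€211,982.75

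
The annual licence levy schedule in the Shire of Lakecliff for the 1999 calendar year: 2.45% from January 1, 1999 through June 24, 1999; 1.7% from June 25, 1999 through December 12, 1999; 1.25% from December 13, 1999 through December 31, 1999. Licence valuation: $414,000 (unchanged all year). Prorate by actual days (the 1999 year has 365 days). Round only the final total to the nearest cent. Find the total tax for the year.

$8,429.72

January 1 – June 24, 1999: 175 days at 2.45% → $414,000 × 2.45% × 175/365 = $4,863.0822
June 25 – December 12, 1999: 171 days at 1.7% → $414,000 × 1.7% × 171/365 = $3,297.2548
December 13 – December 31, 1999: 19 days at 1.25% → $414,000 × 1.25% × 19/365 = $269.3836
Total = $8,429.7205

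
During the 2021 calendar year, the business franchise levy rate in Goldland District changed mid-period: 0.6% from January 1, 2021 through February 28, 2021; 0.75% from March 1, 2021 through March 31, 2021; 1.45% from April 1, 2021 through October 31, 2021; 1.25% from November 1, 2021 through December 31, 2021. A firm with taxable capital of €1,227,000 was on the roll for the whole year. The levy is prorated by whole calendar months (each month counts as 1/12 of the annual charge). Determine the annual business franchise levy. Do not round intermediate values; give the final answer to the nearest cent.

€14,928.50

January 1 – February 28, 2021: 2 months at 0.6% → €1,227,000 × 0.6% × 2/12 = €1,227.0000
March 1 – March 31, 2021: 1 month at 0.75% → €1,227,000 × 0.75% × 1/12 = €766.8750
April 1 – October 31, 2021: 7 months at 1.45% → €1,227,000 × 1.45% × 7/12 = €10,378.3750
November 1 – December 31, 2021: 2 months at 1.25% → €1,227,000 × 1.25% × 2/12 = €2,556.2500
Total = €14,928.5000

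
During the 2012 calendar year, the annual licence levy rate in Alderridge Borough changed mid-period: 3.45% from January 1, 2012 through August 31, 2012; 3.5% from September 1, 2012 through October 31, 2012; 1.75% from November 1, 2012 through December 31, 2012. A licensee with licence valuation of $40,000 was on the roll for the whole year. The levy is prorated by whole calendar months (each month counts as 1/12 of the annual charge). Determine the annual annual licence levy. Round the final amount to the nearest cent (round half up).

January 1 – August 31, 2012: 8 months at 3.45% → $40,000 × 3.45% × 8/12 = $920.0000
September 1 – October 31, 2012: 2 months at 3.5% → $40,000 × 3.5% × 2/12 = $233.3333
November 1 – December 31, 2012: 2 months at 1.75% → $40,000 × 1.75% × 2/12 = $116.6667
Total = $1,270.0000

$1,270.00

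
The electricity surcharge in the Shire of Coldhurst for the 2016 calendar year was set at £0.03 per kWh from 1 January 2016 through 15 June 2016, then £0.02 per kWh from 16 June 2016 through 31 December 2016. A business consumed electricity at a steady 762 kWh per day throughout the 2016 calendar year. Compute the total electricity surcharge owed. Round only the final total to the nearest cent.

£6,850.38

1 January – 15 June 2016: 167 days × 762 kWh/day = 127,254 kWh at £0.03/kWh → £3,817.62
16 June – 31 December 2016: 199 days × 762 kWh/day = 151,638 kWh at £0.02/kWh → £3,032.76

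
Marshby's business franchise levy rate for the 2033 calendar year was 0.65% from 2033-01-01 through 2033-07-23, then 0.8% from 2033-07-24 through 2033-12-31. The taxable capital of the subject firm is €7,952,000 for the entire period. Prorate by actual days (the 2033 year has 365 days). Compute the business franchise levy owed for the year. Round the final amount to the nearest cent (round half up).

2033-01-01 to 2033-07-23: 204 days at 0.65% → €7,952,000 × 0.65% × 204/365 = €28,888.6356
2033-07-24 to 2033-12-31: 161 days at 0.8% → €7,952,000 × 0.8% × 161/365 = €28,060.7562
Total = €56,949.3918

€56,949.39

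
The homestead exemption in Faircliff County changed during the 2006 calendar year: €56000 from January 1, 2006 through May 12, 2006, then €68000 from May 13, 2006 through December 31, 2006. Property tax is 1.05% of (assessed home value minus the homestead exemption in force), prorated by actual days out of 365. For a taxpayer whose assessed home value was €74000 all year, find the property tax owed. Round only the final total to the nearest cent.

January 1 – May 12, 2006: 132 days, exemption €56000 → (€74000 − €56000) × 1.05% × 132/365 = €68.3507
May 13 – December 31, 2006: 233 days, exemption €68000 → (€74000 − €68000) × 1.05% × 233/365 = €40.2164
Total = €108.5671

€108.57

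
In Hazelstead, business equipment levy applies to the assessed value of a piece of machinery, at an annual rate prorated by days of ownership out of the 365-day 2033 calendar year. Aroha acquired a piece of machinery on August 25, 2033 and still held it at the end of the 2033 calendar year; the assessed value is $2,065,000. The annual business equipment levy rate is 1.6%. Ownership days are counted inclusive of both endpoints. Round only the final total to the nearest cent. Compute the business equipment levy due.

Days held (August 25 – December 31, 2033): 129 out of 365
Tax = $2,065,000 × 1.6% × 129/365 = $11,677.1507

$11,677.15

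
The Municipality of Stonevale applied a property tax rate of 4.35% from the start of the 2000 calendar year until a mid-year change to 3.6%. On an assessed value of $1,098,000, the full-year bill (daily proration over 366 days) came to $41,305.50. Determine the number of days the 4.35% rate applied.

79 days

Let d = days at the first rate; then 366 − d days at the second rate.
$1,098,000 × [4.35%·d + 3.6%·(366−d)] / 366 = $41,305.50
Solving gives d = 79, so the new rate took effect on 20 Mar 2000.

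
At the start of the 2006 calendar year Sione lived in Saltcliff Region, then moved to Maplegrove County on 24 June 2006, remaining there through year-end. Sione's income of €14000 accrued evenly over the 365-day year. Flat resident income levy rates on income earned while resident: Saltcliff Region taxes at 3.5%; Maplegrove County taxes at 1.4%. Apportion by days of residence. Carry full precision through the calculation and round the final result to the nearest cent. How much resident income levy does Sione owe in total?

Saltcliff Region, 1 January – 23 June 2006: 174 days → €14000 × 3.5% × 174/365 = €233.5890
Maplegrove County, 24 June – 31 December 2006: 191 days → €14000 × 1.4% × 191/365 = €102.5644
Total = €336.1534

€336.15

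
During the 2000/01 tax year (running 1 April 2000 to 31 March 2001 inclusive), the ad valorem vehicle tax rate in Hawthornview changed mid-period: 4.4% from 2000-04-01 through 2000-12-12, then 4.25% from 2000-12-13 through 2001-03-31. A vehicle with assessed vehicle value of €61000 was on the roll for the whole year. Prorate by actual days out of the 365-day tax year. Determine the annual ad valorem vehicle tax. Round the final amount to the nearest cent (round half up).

€2656.68

2000-04-01 to 2000-12-12: 256 days at 4.4% → €61000 × 4.4% × 256/365 = €1882.4767
2000-12-13 to 2001-03-31: 109 days at 4.25% → €61000 × 4.25% × 109/365 = €774.1986
Total = €2656.6753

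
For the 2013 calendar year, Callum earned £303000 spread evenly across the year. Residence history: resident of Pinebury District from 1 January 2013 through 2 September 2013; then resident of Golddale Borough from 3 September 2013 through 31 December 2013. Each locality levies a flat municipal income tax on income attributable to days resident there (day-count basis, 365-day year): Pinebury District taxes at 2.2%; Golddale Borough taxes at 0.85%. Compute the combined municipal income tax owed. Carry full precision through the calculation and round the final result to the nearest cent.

£5321.18

Pinebury District, 1 January – 2 September 2013: 245 days → £303000 × 2.2% × 245/365 = £4474.4384
Golddale Borough, 3 September – 31 December 2013: 120 days → £303000 × 0.85% × 120/365 = £846.7397
Total = £5321.1781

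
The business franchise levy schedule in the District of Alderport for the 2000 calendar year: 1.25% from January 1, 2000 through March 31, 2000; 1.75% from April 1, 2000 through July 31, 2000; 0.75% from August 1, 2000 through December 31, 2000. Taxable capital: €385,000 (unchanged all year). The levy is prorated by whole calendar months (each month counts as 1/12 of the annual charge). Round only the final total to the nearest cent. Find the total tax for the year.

€4,652.08

January 1 – March 31, 2000: 3 months at 1.25% → €385,000 × 1.25% × 3/12 = €1,203.1250
April 1 – July 31, 2000: 4 months at 1.75% → €385,000 × 1.75% × 4/12 = €2,245.8333
August 1 – December 31, 2000: 5 months at 0.75% → €385,000 × 0.75% × 5/12 = €1,203.1250
Total = €4,652.0833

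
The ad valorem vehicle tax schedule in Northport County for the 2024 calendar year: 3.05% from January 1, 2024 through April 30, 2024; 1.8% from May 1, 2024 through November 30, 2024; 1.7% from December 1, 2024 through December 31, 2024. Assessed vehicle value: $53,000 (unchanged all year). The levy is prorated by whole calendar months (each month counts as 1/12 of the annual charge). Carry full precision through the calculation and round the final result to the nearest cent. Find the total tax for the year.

January 1 – April 30, 2024: 4 months at 3.05% → $53,000 × 3.05% × 4/12 = $538.8333
May 1 – November 30, 2024: 7 months at 1.8% → $53,000 × 1.8% × 7/12 = $556.5000
December 1 – December 31, 2024: 1 month at 1.7% → $53,000 × 1.7% × 1/12 = $75.0833
Total = $1,170.4167

$1,170.42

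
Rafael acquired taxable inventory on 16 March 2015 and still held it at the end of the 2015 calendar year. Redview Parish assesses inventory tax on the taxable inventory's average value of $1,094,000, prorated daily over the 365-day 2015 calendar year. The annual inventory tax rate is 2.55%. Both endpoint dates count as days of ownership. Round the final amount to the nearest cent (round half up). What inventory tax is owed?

Days held (16 March – 31 December 2015): 291 out of 365
Tax = $1,094,000 × 2.55% × 291/365 = $22,241.1699

$22,241.17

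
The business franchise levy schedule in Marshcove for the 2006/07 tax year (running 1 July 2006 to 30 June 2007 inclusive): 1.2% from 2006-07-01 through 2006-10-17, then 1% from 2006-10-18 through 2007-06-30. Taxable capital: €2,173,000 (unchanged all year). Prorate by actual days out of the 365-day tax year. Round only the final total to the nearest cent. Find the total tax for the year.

€23,027.85

2006-07-01 to 2006-10-17: 109 days at 1.2% → €2,173,000 × 1.2% × 109/365 = €7,787.0795
2006-10-18 to 2007-06-30: 256 days at 1% → €2,173,000 × 1% × 256/365 = €15,240.7671
Total = €23,027.8466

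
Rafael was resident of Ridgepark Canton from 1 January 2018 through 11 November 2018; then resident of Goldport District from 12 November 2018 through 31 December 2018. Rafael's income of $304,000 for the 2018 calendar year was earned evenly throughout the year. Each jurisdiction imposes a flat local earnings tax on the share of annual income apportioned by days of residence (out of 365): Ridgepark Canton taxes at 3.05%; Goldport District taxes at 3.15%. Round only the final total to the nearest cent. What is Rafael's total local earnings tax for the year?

Ridgepark Canton, 1 January – 11 November 2018: 315 days → $304,000 × 3.05% × 315/365 = $8,001.8630
Goldport District, 12 November – 31 December 2018: 50 days → $304,000 × 3.15% × 50/365 = $1,311.7808
Total = $9,313.6438

$9,313.64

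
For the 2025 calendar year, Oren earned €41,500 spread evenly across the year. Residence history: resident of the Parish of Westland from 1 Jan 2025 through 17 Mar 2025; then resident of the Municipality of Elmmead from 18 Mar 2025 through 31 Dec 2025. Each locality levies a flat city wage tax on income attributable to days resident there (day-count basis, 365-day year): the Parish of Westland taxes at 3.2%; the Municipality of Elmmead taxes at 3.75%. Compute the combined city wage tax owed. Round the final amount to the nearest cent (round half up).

€1,508.72

The Parish of Westland, 1 Jan – 17 Mar 2025: 76 days → €41,500 × 3.2% × 76/365 = €276.5151
The Municipality of Elmmead, 18 Mar – 31 Dec 2025: 289 days → €41,500 × 3.75% × 289/365 = €1,232.2089
Total = €1,508.7240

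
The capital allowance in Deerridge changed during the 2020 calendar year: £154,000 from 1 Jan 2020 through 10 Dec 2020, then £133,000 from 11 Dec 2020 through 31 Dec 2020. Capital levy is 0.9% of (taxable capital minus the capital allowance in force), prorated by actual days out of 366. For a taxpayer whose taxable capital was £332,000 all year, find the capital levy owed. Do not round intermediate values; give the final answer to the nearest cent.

£1,612.84

1 Jan – 10 Dec 2020: 345 days, exemption £154,000 → (£332,000 − £154,000) × 0.9% × 345/366 = £1,510.0820
11 Dec – 31 Dec 2020: 21 days, exemption £133,000 → (£332,000 − £133,000) × 0.9% × 21/366 = £102.7623
Total = £1,612.8443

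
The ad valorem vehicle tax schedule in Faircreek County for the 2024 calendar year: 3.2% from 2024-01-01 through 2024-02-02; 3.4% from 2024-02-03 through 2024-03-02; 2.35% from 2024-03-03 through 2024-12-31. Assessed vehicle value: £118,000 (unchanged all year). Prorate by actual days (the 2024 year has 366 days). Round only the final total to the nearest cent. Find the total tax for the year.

2024-01-01 to 2024-02-02: 33 days at 3.2% → £118,000 × 3.2% × 33/366 = £340.4590
2024-02-03 to 2024-03-02: 29 days at 3.4% → £118,000 × 3.4% × 29/366 = £317.8907
2024-03-03 to 2024-12-31: 304 days at 2.35% → £118,000 × 2.35% × 304/366 = £2,303.2568
Total = £2,961.6066

£2,961.61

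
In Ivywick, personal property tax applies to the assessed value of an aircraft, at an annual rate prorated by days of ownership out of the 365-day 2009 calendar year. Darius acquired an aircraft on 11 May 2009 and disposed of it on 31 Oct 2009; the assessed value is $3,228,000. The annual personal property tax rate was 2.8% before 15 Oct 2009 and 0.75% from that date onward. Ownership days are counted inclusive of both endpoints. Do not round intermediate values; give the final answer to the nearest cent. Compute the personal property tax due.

11 May – 14 Oct 2009: 157 days at 2.8% → $3,228,000 × 2.8% × 157/365 = $38,877.5014
15 Oct – 31 Oct 2009: 17 days at 0.75% → $3,228,000 × 0.75% × 17/365 = $1,127.5890
Total = $40,005.0904

$40,005.09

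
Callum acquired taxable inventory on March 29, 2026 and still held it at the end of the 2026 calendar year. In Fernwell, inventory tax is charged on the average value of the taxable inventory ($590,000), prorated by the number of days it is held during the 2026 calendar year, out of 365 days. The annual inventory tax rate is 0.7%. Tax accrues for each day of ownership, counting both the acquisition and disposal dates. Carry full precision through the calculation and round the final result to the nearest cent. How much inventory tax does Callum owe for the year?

$3,145.59

Days held (March 29 – December 31, 2026): 278 out of 365
Tax = $590,000 × 0.7% × 278/365 = $3,145.5890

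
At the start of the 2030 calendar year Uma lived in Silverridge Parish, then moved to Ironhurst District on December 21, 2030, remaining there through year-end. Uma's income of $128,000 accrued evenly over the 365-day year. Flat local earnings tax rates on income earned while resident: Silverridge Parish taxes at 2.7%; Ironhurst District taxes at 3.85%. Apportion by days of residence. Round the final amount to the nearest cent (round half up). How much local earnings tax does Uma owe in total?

$3,500.36

Silverridge Parish, January 1 – December 20, 2030: 354 days → $128,000 × 2.7% × 354/365 = $3,351.8466
Ironhurst District, December 21 – December 31, 2030: 11 days → $128,000 × 3.85% × 11/365 = $148.5151
Total = $3,500.3616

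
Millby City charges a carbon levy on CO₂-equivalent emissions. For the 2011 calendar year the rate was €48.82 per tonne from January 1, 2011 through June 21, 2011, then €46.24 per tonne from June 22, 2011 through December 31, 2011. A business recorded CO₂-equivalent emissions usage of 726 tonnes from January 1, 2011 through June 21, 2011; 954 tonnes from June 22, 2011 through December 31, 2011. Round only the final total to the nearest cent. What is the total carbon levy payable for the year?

January 1 – June 21, 2011: 726 tonnes at €48.82/tonne → €35,443.32
June 22 – December 31, 2011: 954 tonnes at €46.24/tonne → €44,112.96

€79,556.28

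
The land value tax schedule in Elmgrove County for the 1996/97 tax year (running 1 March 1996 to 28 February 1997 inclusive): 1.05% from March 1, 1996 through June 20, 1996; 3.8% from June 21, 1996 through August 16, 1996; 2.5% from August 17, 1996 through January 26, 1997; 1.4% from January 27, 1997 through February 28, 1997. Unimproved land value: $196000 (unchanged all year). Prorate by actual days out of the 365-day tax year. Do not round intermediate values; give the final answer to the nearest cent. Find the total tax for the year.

$4230.92

March 1 – June 20, 1996: 112 days at 1.05% → $196000 × 1.05% × 112/365 = $631.4959
June 21 – August 16, 1996: 57 days at 3.8% → $196000 × 3.8% × 57/365 = $1163.1123
August 17, 1996 – January 26, 1997: 163 days at 2.5% → $196000 × 2.5% × 163/365 = $2188.2192
January 27 – February 28, 1997: 33 days at 1.4% → $196000 × 1.4% × 33/365 = $248.0877
Total = $4230.9151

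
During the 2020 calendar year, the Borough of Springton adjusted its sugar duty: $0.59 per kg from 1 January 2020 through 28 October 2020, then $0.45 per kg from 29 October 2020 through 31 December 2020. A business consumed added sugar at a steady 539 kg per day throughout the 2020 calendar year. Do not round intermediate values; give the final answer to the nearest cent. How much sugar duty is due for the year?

1 January – 28 October 2020: 302 days × 539 kg/day = 162,778 kg at $0.59/kg → $96,039.02
29 October – 31 December 2020: 64 days × 539 kg/day = 34,496 kg at $0.45/kg → $15,523.20

$111,562.22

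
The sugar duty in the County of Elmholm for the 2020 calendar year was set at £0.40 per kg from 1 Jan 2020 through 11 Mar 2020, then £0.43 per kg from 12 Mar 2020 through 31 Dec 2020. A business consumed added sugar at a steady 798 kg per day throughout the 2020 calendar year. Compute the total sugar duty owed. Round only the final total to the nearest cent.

1 Jan – 11 Mar 2020: 71 days × 798 kg/day = 56,658 kg at £0.40/kg → £22,663.20
12 Mar – 31 Dec 2020: 295 days × 798 kg/day = 235,410 kg at £0.43/kg → £101,226.30

£123,889.50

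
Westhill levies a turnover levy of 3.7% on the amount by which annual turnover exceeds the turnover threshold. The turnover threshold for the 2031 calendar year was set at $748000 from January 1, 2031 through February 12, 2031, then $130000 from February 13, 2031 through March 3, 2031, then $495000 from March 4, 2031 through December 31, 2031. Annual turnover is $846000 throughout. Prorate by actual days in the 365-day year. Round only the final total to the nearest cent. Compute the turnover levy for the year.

January 1 – February 12, 2031: 43 days, exemption $748000 → ($846000 − $748000) × 3.7% × 43/365 = $427.1726
February 13 – March 3, 2031: 19 days, exemption $130000 → ($846000 − $130000) × 3.7% × 19/365 = $1379.0356
March 4 – December 31, 2031: 303 days, exemption $495000 → ($846000 − $495000) × 3.7% × 303/365 = $10780.9890
Total = $12587.1973

$12587.20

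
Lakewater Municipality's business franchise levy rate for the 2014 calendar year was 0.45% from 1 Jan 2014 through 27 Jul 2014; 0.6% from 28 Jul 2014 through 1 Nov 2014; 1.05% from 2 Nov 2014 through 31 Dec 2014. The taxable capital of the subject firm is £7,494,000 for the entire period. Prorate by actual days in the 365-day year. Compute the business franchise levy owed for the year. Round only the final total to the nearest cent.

1 Jan – 27 Jul 2014: 208 days at 0.45% → £7,494,000 × 0.45% × 208/365 = £19,217.4904
28 Jul – 1 Nov 2014: 97 days at 0.6% → £7,494,000 × 0.6% × 97/365 = £11,949.3370
2 Nov – 31 Dec 2014: 60 days at 1.05% → £7,494,000 × 1.05% × 60/365 = £12,934.8493
Total = £44,101.6767

£44,101.68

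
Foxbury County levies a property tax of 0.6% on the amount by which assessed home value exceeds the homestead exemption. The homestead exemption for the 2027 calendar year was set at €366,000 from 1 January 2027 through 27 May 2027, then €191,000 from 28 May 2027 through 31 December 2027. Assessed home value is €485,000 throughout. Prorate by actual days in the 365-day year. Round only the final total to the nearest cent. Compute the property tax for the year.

1 January – 27 May 2027: 147 days, exemption €366,000 → (€485,000 − €366,000) × 0.6% × 147/365 = €287.5562
28 May – 31 December 2027: 218 days, exemption €191,000 → (€485,000 − €191,000) × 0.6% × 218/365 = €1,053.5671
Total = €1,341.1233

€1,341.12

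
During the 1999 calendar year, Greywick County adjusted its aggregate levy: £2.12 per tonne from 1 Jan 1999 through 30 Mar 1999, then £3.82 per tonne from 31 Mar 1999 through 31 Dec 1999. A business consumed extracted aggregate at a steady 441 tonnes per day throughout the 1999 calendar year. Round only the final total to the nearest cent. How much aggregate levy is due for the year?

£548,163.00

1 Jan – 30 Mar 1999: 89 days × 441 tonnes/day = 39,249 tonnes at £2.12/tonne → £83,207.88
31 Mar – 31 Dec 1999: 276 days × 441 tonnes/day = 121,716 tonnes at £3.82/tonne → £464,955.12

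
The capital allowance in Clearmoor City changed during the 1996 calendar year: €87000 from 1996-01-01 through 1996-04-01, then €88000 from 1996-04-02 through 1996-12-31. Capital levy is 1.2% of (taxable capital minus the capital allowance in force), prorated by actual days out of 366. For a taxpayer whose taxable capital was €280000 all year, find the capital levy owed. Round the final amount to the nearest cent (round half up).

1996-01-01 to 1996-04-01: 92 days, exemption €87000 → (€280000 − €87000) × 1.2% × 92/366 = €582.1639
1996-04-02 to 1996-12-31: 274 days, exemption €88000 → (€280000 − €88000) × 1.2% × 274/366 = €1724.8525
Total = €2307.0164

€2307.02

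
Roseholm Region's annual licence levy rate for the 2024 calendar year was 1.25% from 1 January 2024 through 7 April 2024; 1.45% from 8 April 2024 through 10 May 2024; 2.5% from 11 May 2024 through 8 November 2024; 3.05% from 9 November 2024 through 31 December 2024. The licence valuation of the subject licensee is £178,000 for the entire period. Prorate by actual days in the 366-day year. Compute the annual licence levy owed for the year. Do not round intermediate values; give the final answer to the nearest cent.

1 January – 7 April 2024: 98 days at 1.25% → £178,000 × 1.25% × 98/366 = £595.7650
8 April – 10 May 2024: 33 days at 1.45% → £178,000 × 1.45% × 33/366 = £232.7131
11 May – 8 November 2024: 182 days at 2.5% → £178,000 × 2.5% × 182/366 = £2,212.8415
9 November – 31 December 2024: 53 days at 3.05% → £178,000 × 3.05% × 53/366 = £786.1667
Total = £3,827.4863

£3,827.49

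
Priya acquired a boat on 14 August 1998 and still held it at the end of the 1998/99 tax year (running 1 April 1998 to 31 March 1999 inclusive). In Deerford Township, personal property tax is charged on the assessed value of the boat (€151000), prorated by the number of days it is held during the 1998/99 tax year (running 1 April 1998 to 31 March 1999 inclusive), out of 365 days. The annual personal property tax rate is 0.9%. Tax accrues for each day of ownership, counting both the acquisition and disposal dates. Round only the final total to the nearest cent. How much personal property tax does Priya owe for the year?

€856.36

Days held (14 August 1998 – 31 March 1999): 230 out of 365
Tax = €151000 × 0.9% × 230/365 = €856.3562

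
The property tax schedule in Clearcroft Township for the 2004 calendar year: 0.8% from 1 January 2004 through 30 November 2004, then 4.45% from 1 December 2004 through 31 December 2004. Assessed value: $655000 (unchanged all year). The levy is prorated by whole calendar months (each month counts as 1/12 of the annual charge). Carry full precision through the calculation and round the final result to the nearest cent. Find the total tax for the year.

$7232.29

1 January – 30 November 2004: 11 months at 0.8% → $655000 × 0.8% × 11/12 = $4803.3333
1 December – 31 December 2004: 1 month at 4.45% → $655000 × 4.45% × 1/12 = $2428.9583
Total = $7232.2917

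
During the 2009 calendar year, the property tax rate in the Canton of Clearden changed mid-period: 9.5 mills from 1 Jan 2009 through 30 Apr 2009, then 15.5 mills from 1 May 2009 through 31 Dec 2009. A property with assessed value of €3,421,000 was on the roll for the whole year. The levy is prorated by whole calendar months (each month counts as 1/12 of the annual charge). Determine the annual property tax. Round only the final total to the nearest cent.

1 Jan – 30 Apr 2009: 4 months at 9.5 mills → €3,421,000 × 0.95% × 4/12 = €10,833.1667
1 May – 31 Dec 2009: 8 months at 15.5 mills → €3,421,000 × 1.55% × 8/12 = €35,350.3333
Total = €46,183.5000

€46,183.50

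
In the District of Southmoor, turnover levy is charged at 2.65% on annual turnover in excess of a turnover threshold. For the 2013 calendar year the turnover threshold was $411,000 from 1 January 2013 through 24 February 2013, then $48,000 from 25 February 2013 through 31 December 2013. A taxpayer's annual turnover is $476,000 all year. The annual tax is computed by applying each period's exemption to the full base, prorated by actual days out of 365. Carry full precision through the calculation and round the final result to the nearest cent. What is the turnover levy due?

1 January – 24 February 2013: 55 days, exemption $411,000 → ($476,000 − $411,000) × 2.65% × 55/365 = $259.5548
25 February – 31 December 2013: 310 days, exemption $48,000 → ($476,000 − $48,000) × 2.65% × 310/365 = $9,632.9315
Total = $9,892.4863

$9,892.49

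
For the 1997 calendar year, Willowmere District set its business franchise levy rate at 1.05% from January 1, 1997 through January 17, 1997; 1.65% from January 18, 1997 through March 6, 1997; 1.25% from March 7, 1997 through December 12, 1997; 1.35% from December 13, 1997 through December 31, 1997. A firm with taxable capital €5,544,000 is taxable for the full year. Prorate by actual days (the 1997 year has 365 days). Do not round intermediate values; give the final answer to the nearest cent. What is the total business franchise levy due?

January 1 – January 17, 1997: 17 days at 1.05% → €5,544,000 × 1.05% × 17/365 = €2,711.2438
January 18 – March 6, 1997: 48 days at 1.65% → €5,544,000 × 1.65% × 48/365 = €12,029.7205
March 7 – December 12, 1997: 281 days at 1.25% → €5,544,000 × 1.25% × 281/365 = €53,351.5068
December 13 – December 31, 1997: 19 days at 1.35% → €5,544,000 × 1.35% × 19/365 = €3,895.9890
Total = €71,988.4603

€71,988.46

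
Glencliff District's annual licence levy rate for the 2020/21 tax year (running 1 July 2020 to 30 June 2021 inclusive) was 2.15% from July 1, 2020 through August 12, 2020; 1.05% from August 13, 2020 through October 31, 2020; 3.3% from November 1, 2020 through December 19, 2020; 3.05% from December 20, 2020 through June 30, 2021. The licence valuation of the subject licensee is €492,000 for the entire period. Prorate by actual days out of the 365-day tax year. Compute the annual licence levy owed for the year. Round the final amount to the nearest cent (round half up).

July 1 – August 12, 2020: 43 days at 2.15% → €492,000 × 2.15% × 43/365 = €1,246.1753
August 13 – October 31, 2020: 80 days at 1.05% → €492,000 × 1.05% × 80/365 = €1,132.2740
November 1 – December 19, 2020: 49 days at 3.3% → €492,000 × 3.3% × 49/365 = €2,179.6274
December 20, 2020 – June 30, 2021: 193 days at 3.05% → €492,000 × 3.05% × 193/365 = €7,934.6795
Total = €12,492.7562

€12,492.76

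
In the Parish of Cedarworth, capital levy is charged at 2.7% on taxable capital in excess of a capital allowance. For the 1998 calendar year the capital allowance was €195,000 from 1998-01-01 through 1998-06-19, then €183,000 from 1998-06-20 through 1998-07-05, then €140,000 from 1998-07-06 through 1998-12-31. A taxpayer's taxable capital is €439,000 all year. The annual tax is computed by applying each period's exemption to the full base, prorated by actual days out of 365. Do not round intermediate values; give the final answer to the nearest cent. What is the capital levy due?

1998-01-01 to 1998-06-19: 170 days, exemption €195,000 → (€439,000 − €195,000) × 2.7% × 170/365 = €3,068.3836
1998-06-20 to 1998-07-05: 16 days, exemption €183,000 → (€439,000 − €183,000) × 2.7% × 16/365 = €302.9918
1998-07-06 to 1998-12-31: 179 days, exemption €140,000 → (€439,000 − €140,000) × 2.7% × 179/365 = €3,959.0877
Total = €7,330.4630

€7,330.46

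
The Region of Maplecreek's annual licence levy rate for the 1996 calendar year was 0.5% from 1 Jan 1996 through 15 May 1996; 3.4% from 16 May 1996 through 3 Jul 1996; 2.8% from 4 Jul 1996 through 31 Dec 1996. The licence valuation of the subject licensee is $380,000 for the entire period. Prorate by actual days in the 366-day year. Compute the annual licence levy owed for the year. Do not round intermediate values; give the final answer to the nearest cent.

1 Jan – 15 May 1996: 136 days at 0.5% → $380,000 × 0.5% × 136/366 = $706.0109
16 May – 3 Jul 1996: 49 days at 3.4% → $380,000 × 3.4% × 49/366 = $1,729.7268
4 Jul – 31 Dec 1996: 181 days at 2.8% → $380,000 × 2.8% × 181/366 = $5,261.8579
Total = $7,697.5956

$7,697.60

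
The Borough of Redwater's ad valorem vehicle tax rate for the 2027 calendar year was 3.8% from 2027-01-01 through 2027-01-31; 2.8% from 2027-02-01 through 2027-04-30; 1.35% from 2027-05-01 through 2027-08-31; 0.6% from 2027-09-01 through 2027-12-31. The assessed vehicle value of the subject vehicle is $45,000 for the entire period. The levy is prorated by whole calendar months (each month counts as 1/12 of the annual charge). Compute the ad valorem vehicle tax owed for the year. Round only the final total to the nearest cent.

2027-01-01 to 2027-01-31: 1 month at 3.8% → $45,000 × 3.8% × 1/12 = $142.5000
2027-02-01 to 2027-04-30: 3 months at 2.8% → $45,000 × 2.8% × 3/12 = $315.0000
2027-05-01 to 2027-08-31: 4 months at 1.35% → $45,000 × 1.35% × 4/12 = $202.5000
2027-09-01 to 2027-12-31: 4 months at 0.6% → $45,000 × 0.6% × 4/12 = $90.0000
Total = $750.0000

$750.00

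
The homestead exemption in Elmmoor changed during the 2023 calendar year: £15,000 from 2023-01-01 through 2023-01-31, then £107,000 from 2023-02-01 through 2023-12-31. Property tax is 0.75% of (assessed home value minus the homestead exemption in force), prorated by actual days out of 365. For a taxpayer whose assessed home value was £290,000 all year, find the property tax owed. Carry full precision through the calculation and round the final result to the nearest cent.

£1,431.10

2023-01-01 to 2023-01-31: 31 days, exemption £15,000 → (£290,000 − £15,000) × 0.75% × 31/365 = £175.1712
2023-02-01 to 2023-12-31: 334 days, exemption £107,000 → (£290,000 − £107,000) × 0.75% × 334/365 = £1,255.9315
Total = £1,431.1027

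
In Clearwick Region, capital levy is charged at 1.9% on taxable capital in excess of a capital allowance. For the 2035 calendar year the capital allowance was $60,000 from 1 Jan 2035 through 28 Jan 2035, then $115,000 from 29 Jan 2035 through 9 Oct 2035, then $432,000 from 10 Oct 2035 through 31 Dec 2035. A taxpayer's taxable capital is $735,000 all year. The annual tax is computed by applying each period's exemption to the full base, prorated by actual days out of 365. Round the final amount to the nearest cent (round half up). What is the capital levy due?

$10,490.55

1 Jan – 28 Jan 2035: 28 days, exemption $60,000 → ($735,000 − $60,000) × 1.9% × 28/365 = $983.8356
29 Jan – 9 Oct 2035: 254 days, exemption $115,000 → ($735,000 − $115,000) × 1.9% × 254/365 = $8,197.5890
10 Oct – 31 Dec 2035: 83 days, exemption $432,000 → ($735,000 − $432,000) × 1.9% × 83/365 = $1,309.1260
Total = $10,490.5507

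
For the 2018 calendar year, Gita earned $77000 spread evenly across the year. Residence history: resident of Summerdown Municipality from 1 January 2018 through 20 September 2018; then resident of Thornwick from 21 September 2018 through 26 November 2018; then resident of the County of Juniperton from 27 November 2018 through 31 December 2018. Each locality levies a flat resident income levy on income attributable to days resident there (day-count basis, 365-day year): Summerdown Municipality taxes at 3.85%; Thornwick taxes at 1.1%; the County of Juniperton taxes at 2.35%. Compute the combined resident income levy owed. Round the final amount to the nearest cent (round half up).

Summerdown Municipality, 1 January – 20 September 2018: 263 days → $77000 × 3.85% × 263/365 = $2136.0644
Thornwick, 21 September – 26 November 2018: 67 days → $77000 × 1.1% × 67/365 = $155.4767
The County of Juniperton, 27 November – 31 December 2018: 35 days → $77000 × 2.35% × 35/365 = $173.5137
Total = $2465.0548

$2465.05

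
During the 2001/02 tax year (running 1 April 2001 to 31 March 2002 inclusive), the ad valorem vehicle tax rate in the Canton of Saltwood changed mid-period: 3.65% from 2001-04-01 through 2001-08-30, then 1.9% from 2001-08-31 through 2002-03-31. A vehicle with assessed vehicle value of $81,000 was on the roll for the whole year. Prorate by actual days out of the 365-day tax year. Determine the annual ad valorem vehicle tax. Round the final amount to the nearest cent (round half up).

2001-04-01 to 2001-08-30: 152 days at 3.65% → $81,000 × 3.65% × 152/365 = $1,231.2000
2001-08-31 to 2002-03-31: 213 days at 1.9% → $81,000 × 1.9% × 213/365 = $898.1014
Total = $2,129.3014

$2,129.30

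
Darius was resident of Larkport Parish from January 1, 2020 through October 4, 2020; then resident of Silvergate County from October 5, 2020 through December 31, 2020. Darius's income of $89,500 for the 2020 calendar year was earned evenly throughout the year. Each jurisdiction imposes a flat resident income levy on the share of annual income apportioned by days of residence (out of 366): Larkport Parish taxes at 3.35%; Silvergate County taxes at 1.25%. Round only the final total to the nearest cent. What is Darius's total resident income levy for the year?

Larkport Parish, January 1 – October 4, 2020: 278 days → $89,500 × 3.35% × 278/366 = $2,277.3593
Silvergate County, October 5 – December 31, 2020: 88 days → $89,500 × 1.25% × 88/366 = $268.9891
Total = $2,546.3484

$2,546.35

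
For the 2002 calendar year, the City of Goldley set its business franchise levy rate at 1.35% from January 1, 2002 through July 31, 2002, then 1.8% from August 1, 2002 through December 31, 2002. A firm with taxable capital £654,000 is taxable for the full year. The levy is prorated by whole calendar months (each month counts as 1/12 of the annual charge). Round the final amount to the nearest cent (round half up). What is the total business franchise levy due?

January 1 – July 31, 2002: 7 months at 1.35% → £654,000 × 1.35% × 7/12 = £5,150.2500
August 1 – December 31, 2002: 5 months at 1.8% → £654,000 × 1.8% × 5/12 = £4,905.0000
Total = £10,055.2500

£10,055.25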